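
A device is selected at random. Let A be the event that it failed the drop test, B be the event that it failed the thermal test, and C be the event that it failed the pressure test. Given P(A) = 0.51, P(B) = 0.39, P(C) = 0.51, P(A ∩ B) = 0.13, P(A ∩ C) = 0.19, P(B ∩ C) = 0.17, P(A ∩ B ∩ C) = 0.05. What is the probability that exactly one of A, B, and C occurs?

P(exactly one) = 0.51 + 0.39 + 0.51 − 2·0.13 − 2·0.19 − 2·0.17 + 3·0.05 = 0.58

0.58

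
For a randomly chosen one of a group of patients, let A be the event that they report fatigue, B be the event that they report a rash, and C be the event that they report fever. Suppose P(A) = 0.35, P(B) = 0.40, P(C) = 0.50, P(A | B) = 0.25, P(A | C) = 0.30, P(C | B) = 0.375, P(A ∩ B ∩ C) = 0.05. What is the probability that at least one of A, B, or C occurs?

0.90

P(A ∩ B) = P(B)·P(A|B) = 0.40 × 0.25 = 0.10
P(A ∩ C) = P(C)·P(A|C) = 0.50 × 0.30 = 0.15
P(B ∩ C) = P(B)·P(C|B) = 0.40 × 0.375 = 0.15
By inclusion–exclusion:
P(A ∪ B ∪ C) = 0.35 + 0.40 + 0.50 − 0.10 − 0.15 − 0.15 + 0.05 = 0.90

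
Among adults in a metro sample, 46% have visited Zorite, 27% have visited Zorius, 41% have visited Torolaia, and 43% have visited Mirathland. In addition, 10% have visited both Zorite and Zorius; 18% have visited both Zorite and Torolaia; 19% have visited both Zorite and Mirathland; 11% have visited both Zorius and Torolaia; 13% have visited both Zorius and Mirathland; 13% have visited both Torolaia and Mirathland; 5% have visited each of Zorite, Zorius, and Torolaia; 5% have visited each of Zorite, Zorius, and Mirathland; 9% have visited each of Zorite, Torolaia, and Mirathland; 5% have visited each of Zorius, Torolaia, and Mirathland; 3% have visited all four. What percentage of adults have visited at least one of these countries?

Using inclusion–exclusion:
P(≥1) = 46 + 27 + 41 + 43 − 10 − 18 − 19 − 11 − 13 − 13 + 5 + 5 + 9 + 5 − 3 = 94%

94%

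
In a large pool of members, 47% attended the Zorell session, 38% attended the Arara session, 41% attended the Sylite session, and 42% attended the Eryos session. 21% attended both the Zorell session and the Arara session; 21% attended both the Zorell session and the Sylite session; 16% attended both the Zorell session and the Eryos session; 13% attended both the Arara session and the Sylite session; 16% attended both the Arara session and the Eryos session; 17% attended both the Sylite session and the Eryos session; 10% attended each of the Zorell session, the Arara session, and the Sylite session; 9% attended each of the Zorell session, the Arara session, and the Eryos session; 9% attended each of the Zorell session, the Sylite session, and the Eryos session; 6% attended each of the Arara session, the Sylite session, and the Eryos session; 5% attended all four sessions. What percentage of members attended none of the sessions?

By inclusion-exclusion,
P(≥1) = 47 + 38 + 41 + 42 − 21 − 21 − 16 − 13 − 16 − 17 + 10 + 9 + 9 + 6 − 5 = 93%
P(none) = 100% − 93% = 7%

7%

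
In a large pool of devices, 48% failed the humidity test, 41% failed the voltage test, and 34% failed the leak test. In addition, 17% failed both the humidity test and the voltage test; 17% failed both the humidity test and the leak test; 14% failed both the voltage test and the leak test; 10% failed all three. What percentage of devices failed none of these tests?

Apply inclusion-exclusion:
P(union) = 48 + 41 + 34 − 17 − 17 − 14 + 10 = 85%
P(none) = 100% − 85% = 15%

15%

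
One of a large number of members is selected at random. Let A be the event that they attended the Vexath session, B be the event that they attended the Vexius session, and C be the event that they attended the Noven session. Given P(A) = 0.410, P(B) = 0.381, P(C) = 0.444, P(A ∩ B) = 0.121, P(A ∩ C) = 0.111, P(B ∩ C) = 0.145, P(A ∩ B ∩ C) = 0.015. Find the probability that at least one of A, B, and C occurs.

0.873

Apply inclusion-exclusion:
P(A ∪ B ∪ C) = 0.410 + 0.381 + 0.444 − 0.121 − 0.111 − 0.145 + 0.015 = 0.873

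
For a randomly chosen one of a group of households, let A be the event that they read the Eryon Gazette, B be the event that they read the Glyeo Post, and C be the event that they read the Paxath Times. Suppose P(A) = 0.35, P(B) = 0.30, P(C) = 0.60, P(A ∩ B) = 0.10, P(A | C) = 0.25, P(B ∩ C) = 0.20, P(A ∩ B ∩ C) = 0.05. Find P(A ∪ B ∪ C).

0.85

P(A ∩ C) = P(C)·P(A|C) = 0.60 × 0.25 = 0.15
Using inclusion–exclusion:
P(A ∪ B ∪ C) = 0.35 + 0.30 + 0.60 − 0.10 − 0.15 − 0.20 + 0.05 = 0.85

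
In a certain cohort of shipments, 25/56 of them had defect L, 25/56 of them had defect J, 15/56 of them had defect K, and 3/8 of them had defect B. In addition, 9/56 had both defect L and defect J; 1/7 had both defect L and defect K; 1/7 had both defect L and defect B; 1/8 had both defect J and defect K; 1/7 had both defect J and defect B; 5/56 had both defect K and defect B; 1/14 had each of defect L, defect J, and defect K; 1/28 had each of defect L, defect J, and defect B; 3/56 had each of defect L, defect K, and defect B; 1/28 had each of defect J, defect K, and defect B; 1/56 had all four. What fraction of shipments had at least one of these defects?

Apply inclusion-exclusion:
P(union) = 25/56 + 25/56 + 15/56 + 3/8 − 9/56 − 1/7 − 1/7 − 1/8 − 1/7 − 5/56 + 1/14 + 1/28 + 3/56 + 1/28 − 1/56 = 51/56

51/56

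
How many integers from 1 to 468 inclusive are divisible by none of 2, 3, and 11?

142

Using inclusion–exclusion:
234 + 156 + 42 − 78 − 21 − 14 + 7 = 326
468 − 326 = 142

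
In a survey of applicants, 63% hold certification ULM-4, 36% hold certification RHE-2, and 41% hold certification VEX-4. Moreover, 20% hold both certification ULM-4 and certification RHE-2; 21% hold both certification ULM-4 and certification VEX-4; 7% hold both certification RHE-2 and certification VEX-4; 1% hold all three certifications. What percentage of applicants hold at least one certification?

93%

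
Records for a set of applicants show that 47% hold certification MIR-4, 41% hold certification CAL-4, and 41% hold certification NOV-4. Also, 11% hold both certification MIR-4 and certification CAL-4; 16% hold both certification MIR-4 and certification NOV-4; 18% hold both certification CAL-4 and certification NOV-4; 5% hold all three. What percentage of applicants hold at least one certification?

89%

By inclusion–exclusion:
P(≥1) = 47 + 41 + 41 − 11 − 16 − 18 + 5 = 89%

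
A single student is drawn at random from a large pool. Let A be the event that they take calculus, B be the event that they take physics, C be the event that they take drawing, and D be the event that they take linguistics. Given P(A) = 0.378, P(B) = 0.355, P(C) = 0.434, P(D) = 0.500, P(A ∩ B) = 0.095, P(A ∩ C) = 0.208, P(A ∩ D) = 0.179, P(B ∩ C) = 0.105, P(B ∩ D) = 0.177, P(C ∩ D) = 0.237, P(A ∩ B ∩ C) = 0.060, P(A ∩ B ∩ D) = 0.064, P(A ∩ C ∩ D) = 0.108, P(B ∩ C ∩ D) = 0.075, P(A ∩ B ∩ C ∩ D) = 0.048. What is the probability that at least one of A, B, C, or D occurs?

Using inclusion–exclusion:
P(A ∪ B ∪ C ∪ D) = 0.378 + 0.355 + 0.434 + 0.500 − 0.095 − 0.208 − 0.179 − 0.105 − 0.177 − 0.237 + 0.060 + 0.064 + 0.108 + 0.075 − 0.048 = 0.925

0.925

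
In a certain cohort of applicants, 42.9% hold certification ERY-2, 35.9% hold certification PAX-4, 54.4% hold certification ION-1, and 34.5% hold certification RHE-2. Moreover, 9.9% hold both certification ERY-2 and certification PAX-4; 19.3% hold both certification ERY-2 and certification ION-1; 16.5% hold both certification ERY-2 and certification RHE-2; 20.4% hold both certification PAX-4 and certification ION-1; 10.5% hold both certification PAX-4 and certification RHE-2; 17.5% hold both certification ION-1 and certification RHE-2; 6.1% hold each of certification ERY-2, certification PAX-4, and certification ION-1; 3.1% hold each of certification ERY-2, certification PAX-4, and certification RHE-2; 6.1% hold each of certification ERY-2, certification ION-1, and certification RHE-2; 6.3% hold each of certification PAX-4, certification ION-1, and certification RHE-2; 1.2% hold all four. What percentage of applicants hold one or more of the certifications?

P(at least one) = 42.9 + 35.9 + 54.4 + 34.5 − 9.9 − 19.3 − 16.5 − 20.4 − 10.5 − 17.5 + 6.1 + 3.1 + 6.1 + 6.3 − 1.2 = 94.0%

94.0%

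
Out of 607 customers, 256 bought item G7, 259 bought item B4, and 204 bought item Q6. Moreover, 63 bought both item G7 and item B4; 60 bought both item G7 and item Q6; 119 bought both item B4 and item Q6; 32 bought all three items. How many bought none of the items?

By inclusion–exclusion:
|union| = 256 + 259 + 204 − 63 − 60 − 119 + 32 = 509
None: 607 − 509 = 98

98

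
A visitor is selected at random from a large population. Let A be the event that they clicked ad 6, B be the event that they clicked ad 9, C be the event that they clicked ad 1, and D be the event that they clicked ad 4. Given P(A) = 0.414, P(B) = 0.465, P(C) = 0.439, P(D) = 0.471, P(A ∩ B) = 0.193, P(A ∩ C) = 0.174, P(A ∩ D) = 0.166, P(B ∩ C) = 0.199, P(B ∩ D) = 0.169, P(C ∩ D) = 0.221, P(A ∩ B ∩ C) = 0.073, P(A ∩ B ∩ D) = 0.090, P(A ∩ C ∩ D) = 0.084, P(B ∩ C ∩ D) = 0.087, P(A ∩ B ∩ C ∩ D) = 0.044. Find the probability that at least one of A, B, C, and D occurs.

0.957

Inclusion–exclusion gives
P(A ∪ B ∪ C ∪ D) = 0.414 + 0.465 + 0.439 + 0.471 − 0.193 − 0.174 − 0.166 − 0.199 − 0.169 − 0.221 + 0.073 + 0.090 + 0.084 + 0.087 − 0.044 = 0.957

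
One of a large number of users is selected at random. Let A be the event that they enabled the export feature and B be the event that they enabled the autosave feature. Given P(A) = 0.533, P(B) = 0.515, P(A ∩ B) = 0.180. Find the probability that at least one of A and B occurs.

P(A ∪ B) = 0.533 + 0.515 − 0.180 = 0.868

0.868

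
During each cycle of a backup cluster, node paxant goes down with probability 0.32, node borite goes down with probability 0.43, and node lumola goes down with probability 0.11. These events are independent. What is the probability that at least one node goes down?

0.655036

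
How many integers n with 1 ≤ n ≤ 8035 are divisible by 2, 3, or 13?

5562

4017 + 2678 + 618 − 1339 − 309 − 206 + 103 = 5562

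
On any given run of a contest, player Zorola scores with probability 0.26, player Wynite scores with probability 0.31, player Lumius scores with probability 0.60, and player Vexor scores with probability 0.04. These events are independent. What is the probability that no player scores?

Independence gives P(none) = ∏(1 − pᵢ).
P(none) = (1 − 0.26) × (1 − 0.31) × (1 − 0.60) × (1 − 0.04) = 0.74 × 0.69 × 0.40 × 0.96 = 0.1960704

0.1960704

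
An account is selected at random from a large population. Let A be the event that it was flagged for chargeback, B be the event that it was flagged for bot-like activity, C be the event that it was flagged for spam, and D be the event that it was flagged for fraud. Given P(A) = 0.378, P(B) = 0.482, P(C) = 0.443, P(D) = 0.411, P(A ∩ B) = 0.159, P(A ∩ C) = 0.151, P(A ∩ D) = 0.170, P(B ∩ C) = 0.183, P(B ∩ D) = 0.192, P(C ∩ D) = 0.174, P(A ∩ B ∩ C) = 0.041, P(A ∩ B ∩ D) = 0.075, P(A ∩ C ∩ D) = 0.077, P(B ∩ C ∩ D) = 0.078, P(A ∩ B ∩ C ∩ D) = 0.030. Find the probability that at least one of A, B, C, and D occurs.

0.926

P(A ∪ B ∪ C ∪ D) = 0.378 + 0.482 + 0.443 + 0.411 − 0.159 − 0.151 − 0.170 − 0.183 − 0.192 − 0.174 + 0.041 + 0.075 + 0.077 + 0.078 − 0.030 = 0.926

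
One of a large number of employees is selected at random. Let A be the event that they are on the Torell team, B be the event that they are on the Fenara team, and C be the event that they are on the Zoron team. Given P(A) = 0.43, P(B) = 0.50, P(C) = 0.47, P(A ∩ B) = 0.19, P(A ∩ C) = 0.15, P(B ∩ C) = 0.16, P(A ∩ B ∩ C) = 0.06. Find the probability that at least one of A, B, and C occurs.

0.96

P(A ∪ B ∪ C) = 0.43 + 0.50 + 0.47 − 0.19 − 0.15 − 0.16 + 0.06 = 0.96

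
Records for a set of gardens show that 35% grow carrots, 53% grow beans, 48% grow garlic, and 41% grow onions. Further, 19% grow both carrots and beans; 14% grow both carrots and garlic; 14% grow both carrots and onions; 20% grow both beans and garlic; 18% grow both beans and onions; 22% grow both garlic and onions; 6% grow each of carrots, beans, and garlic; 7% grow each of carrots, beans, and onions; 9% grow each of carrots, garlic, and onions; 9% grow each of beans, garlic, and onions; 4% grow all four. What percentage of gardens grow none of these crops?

3%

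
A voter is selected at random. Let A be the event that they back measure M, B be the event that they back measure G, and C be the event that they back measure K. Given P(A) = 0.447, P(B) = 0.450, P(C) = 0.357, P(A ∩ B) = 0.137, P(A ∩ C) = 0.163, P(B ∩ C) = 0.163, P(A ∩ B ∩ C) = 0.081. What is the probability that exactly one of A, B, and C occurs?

0.571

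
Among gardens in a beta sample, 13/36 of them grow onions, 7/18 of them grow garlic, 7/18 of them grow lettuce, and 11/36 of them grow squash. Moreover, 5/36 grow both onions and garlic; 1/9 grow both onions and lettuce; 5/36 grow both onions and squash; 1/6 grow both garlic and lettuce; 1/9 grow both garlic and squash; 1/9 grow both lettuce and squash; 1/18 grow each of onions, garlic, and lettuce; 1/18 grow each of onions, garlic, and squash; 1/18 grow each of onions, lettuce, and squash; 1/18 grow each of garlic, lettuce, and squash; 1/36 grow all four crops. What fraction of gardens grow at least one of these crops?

31/36

P(at least one) = 13/36 + 7/18 + 7/18 + 11/36 − 5/36 − 1/9 − 5/36 − 1/6 − 1/9 − 1/9 + 1/18 + 1/18 + 1/18 + 1/18 − 1/36 = 31/36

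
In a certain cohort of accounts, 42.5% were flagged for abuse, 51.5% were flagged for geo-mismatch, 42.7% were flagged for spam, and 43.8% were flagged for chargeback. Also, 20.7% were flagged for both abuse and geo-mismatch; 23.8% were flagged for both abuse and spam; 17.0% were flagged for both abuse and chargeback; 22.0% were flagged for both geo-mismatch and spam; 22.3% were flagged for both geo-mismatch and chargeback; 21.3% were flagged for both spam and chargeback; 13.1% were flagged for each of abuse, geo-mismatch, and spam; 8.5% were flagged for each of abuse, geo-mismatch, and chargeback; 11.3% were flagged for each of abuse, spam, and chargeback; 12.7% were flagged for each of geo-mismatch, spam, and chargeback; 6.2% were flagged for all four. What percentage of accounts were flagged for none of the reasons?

7.2%

Apply inclusion-exclusion:
P(union) = 42.5 + 51.5 + 42.7 + 43.8 − 20.7 − 23.8 − 17.0 − 22.0 − 22.3 − 21.3 + 13.1 + 8.5 + 11.3 + 12.7 − 6.2 = 92.8%
P(none) = 100% − 92.8% = 7.2%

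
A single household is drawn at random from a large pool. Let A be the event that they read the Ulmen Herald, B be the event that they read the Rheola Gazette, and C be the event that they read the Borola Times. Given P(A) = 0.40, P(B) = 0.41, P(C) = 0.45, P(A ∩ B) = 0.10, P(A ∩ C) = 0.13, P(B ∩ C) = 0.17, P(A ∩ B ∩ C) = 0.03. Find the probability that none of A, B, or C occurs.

0.11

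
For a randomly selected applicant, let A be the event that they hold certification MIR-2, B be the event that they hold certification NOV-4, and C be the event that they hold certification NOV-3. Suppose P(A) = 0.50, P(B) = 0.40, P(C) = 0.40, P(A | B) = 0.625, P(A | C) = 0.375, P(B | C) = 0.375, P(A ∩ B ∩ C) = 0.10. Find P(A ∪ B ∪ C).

0.85

P(A ∩ B) = P(B)·P(A|B) = 0.40 × 0.625 = 0.25
P(A ∩ C) = P(C)·P(A|C) = 0.40 × 0.375 = 0.15
P(B ∩ C) = P(C)·P(B|C) = 0.40 × 0.375 = 0.15
P(A ∪ B ∪ C) = 0.50 + 0.40 + 0.40 − 0.25 − 0.15 − 0.15 + 0.10 = 0.85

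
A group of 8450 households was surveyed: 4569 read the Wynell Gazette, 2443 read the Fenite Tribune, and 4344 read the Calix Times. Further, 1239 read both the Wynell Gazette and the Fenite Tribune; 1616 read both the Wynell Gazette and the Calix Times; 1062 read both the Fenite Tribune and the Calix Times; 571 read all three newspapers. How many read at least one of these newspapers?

8010

By inclusion-exclusion,
N(≥1) = 4569 + 2443 + 4344 − 1239 − 1616 − 1062 + 571 = 8010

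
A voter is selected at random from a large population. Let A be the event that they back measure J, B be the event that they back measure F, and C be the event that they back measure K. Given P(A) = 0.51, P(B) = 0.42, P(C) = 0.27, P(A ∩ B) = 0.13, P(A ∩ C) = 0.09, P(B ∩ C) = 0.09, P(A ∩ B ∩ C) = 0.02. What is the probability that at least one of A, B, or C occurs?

0.91

By inclusion–exclusion:
P(A ∪ B ∪ C) = 0.51 + 0.42 + 0.27 − 0.13 − 0.09 − 0.09 + 0.02 = 0.91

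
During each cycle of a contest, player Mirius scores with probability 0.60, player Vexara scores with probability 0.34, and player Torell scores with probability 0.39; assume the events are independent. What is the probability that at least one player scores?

0.83896

P(none) = (1 − 0.60) × (1 − 0.34) × (1 − 0.39) = 0.40 × 0.66 × 0.61 = 0.16104
P(at least one) = 1 − 0.16104 = 0.83896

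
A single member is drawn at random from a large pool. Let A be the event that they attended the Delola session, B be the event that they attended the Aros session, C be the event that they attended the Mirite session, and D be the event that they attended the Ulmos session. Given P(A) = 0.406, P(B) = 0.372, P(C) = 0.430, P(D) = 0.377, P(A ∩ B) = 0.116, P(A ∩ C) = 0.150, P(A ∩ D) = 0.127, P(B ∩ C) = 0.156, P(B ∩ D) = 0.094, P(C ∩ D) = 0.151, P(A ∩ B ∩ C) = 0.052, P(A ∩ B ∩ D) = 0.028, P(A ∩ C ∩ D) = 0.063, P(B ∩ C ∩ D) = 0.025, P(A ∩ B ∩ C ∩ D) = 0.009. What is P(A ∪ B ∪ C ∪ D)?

By inclusion-exclusion,
P(A ∪ B ∪ C ∪ D) = 0.406 + 0.372 + 0.430 + 0.377 − 0.116 − 0.150 − 0.127 − 0.156 − 0.094 − 0.151 + 0.052 + 0.028 + 0.063 + 0.025 − 0.009 = 0.950

0.950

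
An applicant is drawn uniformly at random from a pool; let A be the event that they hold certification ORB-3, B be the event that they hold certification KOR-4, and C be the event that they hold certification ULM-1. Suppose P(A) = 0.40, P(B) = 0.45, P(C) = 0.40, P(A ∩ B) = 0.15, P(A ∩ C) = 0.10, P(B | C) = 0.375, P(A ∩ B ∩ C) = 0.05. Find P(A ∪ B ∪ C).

0.90

P(B ∩ C) = P(C)·P(B|C) = 0.40 × 0.375 = 0.15
Inclusion–exclusion gives
P(A ∪ B ∪ C) = 0.40 + 0.45 + 0.40 − 0.15 − 0.10 − 0.15 + 0.05 = 0.90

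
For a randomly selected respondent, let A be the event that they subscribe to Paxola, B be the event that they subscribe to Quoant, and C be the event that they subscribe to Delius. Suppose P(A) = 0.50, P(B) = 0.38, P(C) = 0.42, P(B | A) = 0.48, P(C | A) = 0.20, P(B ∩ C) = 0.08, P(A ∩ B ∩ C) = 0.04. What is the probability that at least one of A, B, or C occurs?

0.92

P(A ∩ B) = P(A)·P(B|A) = 0.50 × 0.48 = 0.24
P(A ∩ C) = P(A)·P(C|A) = 0.50 × 0.20 = 0.10
Apply inclusion-exclusion:
P(A ∪ B ∪ C) = 0.50 + 0.38 + 0.42 − 0.24 − 0.10 − 0.08 + 0.04 = 0.92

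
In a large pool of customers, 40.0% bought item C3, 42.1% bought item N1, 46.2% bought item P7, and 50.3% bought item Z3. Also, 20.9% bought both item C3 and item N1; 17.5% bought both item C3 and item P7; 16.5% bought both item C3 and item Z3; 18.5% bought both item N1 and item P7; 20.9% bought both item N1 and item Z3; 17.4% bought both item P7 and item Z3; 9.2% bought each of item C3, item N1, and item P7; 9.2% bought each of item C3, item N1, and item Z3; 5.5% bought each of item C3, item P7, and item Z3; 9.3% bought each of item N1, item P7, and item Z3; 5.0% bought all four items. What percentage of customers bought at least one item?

95.1%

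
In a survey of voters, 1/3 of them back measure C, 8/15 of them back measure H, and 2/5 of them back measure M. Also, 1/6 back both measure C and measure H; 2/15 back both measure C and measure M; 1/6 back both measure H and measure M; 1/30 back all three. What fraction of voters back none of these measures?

By inclusion–exclusion:
P(union) = 1/3 + 8/15 + 2/5 − 1/6 − 2/15 − 1/6 + 1/30 = 5/6
P(none) = 1 − 5/6 = 1/6

1/6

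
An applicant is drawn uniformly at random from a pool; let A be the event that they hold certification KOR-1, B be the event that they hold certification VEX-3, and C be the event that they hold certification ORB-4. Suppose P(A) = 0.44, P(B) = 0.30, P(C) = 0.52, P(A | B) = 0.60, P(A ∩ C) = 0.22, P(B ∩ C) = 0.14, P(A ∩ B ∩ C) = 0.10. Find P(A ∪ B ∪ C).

0.82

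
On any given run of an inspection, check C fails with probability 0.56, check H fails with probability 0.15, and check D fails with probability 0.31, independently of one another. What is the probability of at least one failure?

0.74194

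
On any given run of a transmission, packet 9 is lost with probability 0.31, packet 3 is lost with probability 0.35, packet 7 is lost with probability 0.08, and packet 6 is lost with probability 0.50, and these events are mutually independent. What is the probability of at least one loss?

P(none) = (1 − 0.31) × (1 − 0.35) × (1 − 0.08) × (1 − 0.50) = 0.69 × 0.65 × 0.92 × 0.50 = 0.20631
P(at least one) = 1 − 0.20631 = 0.79369

0.79369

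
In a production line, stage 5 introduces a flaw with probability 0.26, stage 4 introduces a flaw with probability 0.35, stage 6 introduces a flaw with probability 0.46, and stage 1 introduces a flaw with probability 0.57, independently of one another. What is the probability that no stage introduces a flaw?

P(none) = (1 − 0.26) × (1 − 0.35) × (1 − 0.46) × (1 − 0.57) = 0.74 × 0.65 × 0.54 × 0.43 = 0.1116882

0.1116882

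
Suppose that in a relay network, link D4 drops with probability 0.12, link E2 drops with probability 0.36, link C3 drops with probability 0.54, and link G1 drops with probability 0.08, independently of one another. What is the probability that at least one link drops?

0.76165376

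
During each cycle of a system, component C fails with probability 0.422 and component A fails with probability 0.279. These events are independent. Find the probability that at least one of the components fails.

0.583262

P(none) = (1 − 0.422) × (1 − 0.279) = 0.578 × 0.721 = 0.416738
P(at least one) = 1 − 0.416738 = 0.583262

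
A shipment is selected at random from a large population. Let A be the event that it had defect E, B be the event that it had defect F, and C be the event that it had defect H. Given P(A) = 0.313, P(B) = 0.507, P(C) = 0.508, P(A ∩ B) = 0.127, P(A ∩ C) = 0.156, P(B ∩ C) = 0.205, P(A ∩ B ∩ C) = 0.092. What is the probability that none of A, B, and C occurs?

Apply inclusion-exclusion:
P(A ∪ B ∪ C) = 0.313 + 0.507 + 0.508 − 0.127 − 0.156 − 0.205 + 0.092 = 0.932
P(none) = 1 − 0.932 = 0.068

0.068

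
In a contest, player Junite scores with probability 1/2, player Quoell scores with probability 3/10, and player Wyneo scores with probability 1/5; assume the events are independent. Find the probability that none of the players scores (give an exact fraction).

P(none) = (1 − 1/2) × (1 − 3/10) × (1 − 1/5) = 1/2 × 7/10 × 4/5 = 7/25

7/25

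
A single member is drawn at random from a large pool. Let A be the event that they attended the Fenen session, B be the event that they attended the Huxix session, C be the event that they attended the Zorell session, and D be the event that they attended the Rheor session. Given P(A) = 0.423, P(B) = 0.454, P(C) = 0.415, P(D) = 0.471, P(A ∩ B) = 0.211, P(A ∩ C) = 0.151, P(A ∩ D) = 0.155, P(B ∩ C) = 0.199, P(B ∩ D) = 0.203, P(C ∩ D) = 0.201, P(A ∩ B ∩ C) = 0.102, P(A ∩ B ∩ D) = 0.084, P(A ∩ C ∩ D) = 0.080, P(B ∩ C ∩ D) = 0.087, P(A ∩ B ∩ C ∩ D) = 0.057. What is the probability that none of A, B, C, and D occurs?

P(A ∪ B ∪ C ∪ D) = 0.423 + 0.454 + 0.415 + 0.471 − 0.211 − 0.151 − 0.155 − 0.199 − 0.203 − 0.201 + 0.102 + 0.084 + 0.080 + 0.087 − 0.057 = 0.939
P(none) = 1 − 0.939 = 0.061

0.061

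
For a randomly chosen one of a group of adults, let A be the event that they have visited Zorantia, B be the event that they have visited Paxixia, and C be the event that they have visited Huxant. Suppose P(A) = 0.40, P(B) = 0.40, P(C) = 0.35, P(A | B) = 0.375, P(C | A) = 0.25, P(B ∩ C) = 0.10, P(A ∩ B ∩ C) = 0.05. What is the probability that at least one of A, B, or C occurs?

P(A ∩ B) = P(B)·P(A|B) = 0.40 × 0.375 = 0.15
P(A ∩ C) = P(A)·P(C|A) = 0.40 × 0.25 = 0.10
Inclusion–exclusion gives
P(A ∪ B ∪ C) = 0.40 + 0.40 + 0.35 − 0.15 − 0.10 − 0.10 + 0.05 = 0.85

0.85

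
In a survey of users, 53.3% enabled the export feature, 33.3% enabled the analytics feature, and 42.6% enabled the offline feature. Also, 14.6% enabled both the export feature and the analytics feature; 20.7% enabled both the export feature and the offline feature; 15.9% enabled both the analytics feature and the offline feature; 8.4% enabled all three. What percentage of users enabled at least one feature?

86.4%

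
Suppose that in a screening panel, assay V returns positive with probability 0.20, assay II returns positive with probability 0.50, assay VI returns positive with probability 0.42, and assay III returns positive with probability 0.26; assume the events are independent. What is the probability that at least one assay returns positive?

0.82832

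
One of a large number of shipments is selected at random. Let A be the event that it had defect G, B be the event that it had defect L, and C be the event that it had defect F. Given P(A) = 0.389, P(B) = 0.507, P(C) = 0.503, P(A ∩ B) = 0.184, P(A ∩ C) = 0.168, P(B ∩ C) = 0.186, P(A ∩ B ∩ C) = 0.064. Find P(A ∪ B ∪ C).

0.925

Using inclusion–exclusion:
P(A ∪ B ∪ C) = 0.389 + 0.507 + 0.503 − 0.184 − 0.168 − 0.186 + 0.064 = 0.925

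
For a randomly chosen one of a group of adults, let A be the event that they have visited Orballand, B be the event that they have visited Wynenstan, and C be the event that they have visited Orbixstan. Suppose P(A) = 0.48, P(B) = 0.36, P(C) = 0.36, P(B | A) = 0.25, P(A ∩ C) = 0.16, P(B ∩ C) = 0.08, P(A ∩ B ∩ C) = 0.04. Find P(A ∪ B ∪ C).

0.88

P(A ∩ B) = P(A)·P(B|A) = 0.48 × 0.25 = 0.12
By inclusion-exclusion,
P(A ∪ B ∪ C) = 0.48 + 0.36 + 0.36 − 0.12 − 0.16 − 0.08 + 0.04 = 0.88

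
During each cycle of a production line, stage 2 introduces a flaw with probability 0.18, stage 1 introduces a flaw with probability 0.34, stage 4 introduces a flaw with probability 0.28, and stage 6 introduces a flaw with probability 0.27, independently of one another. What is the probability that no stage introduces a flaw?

0.28445472

P(none) = (1 − 0.18) × (1 − 0.34) × (1 − 0.28) × (1 − 0.27) = 0.82 × 0.66 × 0.72 × 0.73 = 0.28445472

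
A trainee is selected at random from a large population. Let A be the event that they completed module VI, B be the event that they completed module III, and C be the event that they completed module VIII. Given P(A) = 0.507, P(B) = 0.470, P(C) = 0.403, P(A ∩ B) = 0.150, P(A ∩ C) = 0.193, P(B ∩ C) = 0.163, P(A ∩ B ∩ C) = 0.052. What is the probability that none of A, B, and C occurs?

0.074

P(A ∪ B ∪ C) = 0.507 + 0.470 + 0.403 − 0.150 − 0.193 − 0.163 + 0.052 = 0.926
P(none) = 1 − 0.926 = 0.074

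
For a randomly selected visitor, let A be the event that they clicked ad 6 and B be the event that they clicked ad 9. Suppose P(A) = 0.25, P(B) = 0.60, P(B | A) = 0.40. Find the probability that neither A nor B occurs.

P(A ∩ B) = P(A)·P(B|A) = 0.25 × 0.40 = 0.10
Apply inclusion-exclusion:
P(A ∪ B) = 0.25 + 0.60 − 0.10 = 0.75
P(none) = 1 − 0.75 = 0.25

0.25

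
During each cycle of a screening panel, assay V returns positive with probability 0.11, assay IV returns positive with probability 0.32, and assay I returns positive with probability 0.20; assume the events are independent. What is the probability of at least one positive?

0.51584

Since the events are independent, P(none) is the product of the individual non-occurrence probabilities.
P(none) = (1 − 0.11) × (1 − 0.32) × (1 − 0.20) = 0.89 × 0.68 × 0.80 = 0.48416
P(at least one) = 1 − 0.48416 = 0.51584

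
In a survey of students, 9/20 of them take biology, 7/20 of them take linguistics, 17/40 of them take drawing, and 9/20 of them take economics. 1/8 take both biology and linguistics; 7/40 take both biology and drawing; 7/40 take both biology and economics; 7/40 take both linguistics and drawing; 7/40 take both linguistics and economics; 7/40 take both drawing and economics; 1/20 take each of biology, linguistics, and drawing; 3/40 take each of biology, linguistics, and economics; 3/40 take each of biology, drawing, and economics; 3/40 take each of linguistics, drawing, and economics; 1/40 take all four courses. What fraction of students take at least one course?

P(≥1) = 9/20 + 7/20 + 17/40 + 9/20 − 1/8 − 7/40 − 7/40 − 7/40 − 7/40 − 7/40 + 1/20 + 3/40 + 3/40 + 3/40 − 1/40 = 37/40

37/40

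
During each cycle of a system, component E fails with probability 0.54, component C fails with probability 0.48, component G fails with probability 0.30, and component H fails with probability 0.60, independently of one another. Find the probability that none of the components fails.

P(none) = (1 − 0.54) × (1 − 0.48) × (1 − 0.30) × (1 − 0.60) = 0.46 × 0.52 × 0.70 × 0.40 = 0.066976

0.066976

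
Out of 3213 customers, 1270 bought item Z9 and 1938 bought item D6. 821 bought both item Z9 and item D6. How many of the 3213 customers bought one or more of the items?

2387

By inclusion–exclusion:
N(≥1) = 1270 + 1938 − 821 = 2387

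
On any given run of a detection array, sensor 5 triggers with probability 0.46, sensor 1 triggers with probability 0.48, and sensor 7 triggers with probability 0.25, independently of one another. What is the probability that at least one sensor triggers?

0.7894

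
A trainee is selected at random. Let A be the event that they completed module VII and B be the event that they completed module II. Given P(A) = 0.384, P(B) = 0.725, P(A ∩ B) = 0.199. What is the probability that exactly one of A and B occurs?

0.711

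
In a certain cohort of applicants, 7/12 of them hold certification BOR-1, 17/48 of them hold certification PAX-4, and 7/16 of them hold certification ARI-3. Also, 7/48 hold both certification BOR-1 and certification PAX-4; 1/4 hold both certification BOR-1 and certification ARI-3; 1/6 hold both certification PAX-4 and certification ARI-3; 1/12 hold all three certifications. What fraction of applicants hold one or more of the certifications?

By inclusion–exclusion:
P(union) = 7/12 + 17/48 + 7/16 − 7/48 − 1/4 − 1/6 + 1/12 = 43/48

43/48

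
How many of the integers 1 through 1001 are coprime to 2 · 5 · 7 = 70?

⌊1001/2⌋ + ⌊1001/5⌋ + ⌊1001/7⌋ − ⌊1001/10⌋ − ⌊1001/14⌋ − ⌊1001/35⌋ + ⌊1001/70⌋ = 500 + 200 + 143 − 100 − 71 − 28 + 14 = 658
1001 − 658 = 343

343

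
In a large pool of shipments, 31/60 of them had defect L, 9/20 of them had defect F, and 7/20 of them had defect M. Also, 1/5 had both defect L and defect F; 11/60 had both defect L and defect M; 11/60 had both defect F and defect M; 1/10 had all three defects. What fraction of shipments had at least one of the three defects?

17/20

Inclusion–exclusion gives
P(≥1) = 31/60 + 9/20 + 7/20 − 1/5 − 11/60 − 11/60 + 1/10 = 17/20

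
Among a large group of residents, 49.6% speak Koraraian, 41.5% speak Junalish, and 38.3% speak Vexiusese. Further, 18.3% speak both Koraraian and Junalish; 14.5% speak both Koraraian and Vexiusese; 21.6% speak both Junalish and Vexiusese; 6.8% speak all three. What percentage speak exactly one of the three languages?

41.0%

By inclusion–exclusion (exactly-one form):
P(exactly one) = 49.6 + 41.5 + 38.3 − 2·18.3 − 2·14.5 − 2·21.6 + 3·6.8 = 41.0%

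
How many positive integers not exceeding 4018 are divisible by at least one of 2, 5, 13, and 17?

Apply inclusion-exclusion:
floor(4018/2) + floor(4018/5) + floor(4018/13) + floor(4018/17) − floor(4018/10) − floor(4018/26) − floor(4018/34) − floor(4018/65) − floor(4018/85) − floor(4018/221) + floor(4018/130) + floor(4018/170) + floor(4018/442) + floor(4018/1105) − floor(4018/2210) = 2009 + 803 + 309 + 236 − 401 − 154 − 118 − 61 − 47 − 18 + 30 + 23 + 9 + 3 − 1 = 2622

2622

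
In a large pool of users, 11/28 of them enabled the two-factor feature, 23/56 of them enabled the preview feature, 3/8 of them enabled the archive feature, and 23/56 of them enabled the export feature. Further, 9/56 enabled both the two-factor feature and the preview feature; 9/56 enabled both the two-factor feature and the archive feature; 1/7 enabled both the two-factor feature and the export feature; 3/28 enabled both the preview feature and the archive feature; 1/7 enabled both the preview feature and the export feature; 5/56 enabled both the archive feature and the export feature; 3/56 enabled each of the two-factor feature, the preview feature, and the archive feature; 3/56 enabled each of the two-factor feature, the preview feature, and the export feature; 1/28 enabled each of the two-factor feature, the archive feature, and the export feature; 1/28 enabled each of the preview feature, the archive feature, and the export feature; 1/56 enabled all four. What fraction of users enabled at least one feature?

Using inclusion–exclusion:
P(at least one) = 11/28 + 23/56 + 3/8 + 23/56 − 9/56 − 9/56 − 1/7 − 3/28 − 1/7 − 5/56 + 3/56 + 3/56 + 1/28 + 1/28 − 1/56 = 53/56

53/56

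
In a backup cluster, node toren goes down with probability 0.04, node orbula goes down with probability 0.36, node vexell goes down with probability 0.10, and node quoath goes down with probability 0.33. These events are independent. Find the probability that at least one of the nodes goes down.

P(none) = (1 − 0.04) × (1 − 0.36) × (1 − 0.10) × (1 − 0.33) = 0.96 × 0.64 × 0.90 × 0.67 = 0.3704832
P(at least one) = 1 − 0.3704832 = 0.6295168

0.6295168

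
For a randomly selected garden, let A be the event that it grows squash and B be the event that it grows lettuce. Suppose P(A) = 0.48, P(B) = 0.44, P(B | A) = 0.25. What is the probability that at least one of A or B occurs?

P(A ∩ B) = P(A)·P(B|A) = 0.48 × 0.25 = 0.12
P(A ∪ B) = 0.48 + 0.44 − 0.12 = 0.80

0.80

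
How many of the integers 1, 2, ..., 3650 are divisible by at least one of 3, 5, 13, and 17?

1216 + 730 + 280 + 214 − 243 − 93 − 71 − 56 − 42 − 16 + 18 + 14 + 5 + 3 − 1 = 1958

1958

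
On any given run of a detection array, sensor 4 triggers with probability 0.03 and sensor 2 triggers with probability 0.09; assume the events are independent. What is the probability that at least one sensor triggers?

0.1173

P(none) = (1 − 0.03) × (1 − 0.09) = 0.97 × 0.91 = 0.8827
P(at least one) = 1 − 0.8827 = 0.1173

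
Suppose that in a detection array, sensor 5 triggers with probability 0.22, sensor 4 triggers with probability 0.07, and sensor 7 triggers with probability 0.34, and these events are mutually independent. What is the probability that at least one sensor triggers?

0.521236

P(none) = (1 − 0.22) × (1 − 0.07) × (1 − 0.34) = 0.78 × 0.93 × 0.66 = 0.478764
P(at least one) = 1 − 0.478764 = 0.521236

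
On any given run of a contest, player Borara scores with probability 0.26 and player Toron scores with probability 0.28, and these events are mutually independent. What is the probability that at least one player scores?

0.4672

Since the events are independent, P(none) is the product of the individual non-occurrence probabilities.
P(none) = (1 − 0.26) × (1 − 0.28) = 0.74 × 0.72 = 0.5328
P(at least one) = 1 − 0.5328 = 0.4672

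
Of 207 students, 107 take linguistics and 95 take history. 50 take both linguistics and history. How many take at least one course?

152

N(≥1) = 107 + 95 − 50 = 152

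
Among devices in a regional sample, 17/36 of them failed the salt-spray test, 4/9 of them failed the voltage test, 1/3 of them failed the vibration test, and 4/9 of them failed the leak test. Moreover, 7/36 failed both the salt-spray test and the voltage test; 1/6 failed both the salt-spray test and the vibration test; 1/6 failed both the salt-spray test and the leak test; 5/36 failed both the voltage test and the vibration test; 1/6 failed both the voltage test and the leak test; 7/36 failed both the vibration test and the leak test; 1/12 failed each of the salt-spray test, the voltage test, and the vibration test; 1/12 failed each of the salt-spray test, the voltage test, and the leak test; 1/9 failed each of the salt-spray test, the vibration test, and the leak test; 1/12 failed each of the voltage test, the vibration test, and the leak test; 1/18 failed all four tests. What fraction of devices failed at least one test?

P(≥1) = 17/36 + 4/9 + 1/3 + 4/9 − 7/36 − 1/6 − 1/6 − 5/36 − 1/6 − 7/36 + 1/12 + 1/12 + 1/9 + 1/12 − 1/18 = 35/36

35/36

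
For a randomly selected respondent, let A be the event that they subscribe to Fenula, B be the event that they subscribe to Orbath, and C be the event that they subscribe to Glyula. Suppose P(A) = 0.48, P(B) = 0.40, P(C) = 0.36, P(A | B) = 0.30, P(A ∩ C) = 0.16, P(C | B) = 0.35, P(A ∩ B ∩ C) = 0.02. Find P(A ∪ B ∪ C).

0.84

P(A ∩ B) = P(B)·P(A|B) = 0.40 × 0.30 = 0.12
P(B ∩ C) = P(B)·P(C|B) = 0.40 × 0.35 = 0.14
P(A ∪ B ∪ C) = 0.48 + 0.40 + 0.36 − 0.12 − 0.16 − 0.14 + 0.02 = 0.84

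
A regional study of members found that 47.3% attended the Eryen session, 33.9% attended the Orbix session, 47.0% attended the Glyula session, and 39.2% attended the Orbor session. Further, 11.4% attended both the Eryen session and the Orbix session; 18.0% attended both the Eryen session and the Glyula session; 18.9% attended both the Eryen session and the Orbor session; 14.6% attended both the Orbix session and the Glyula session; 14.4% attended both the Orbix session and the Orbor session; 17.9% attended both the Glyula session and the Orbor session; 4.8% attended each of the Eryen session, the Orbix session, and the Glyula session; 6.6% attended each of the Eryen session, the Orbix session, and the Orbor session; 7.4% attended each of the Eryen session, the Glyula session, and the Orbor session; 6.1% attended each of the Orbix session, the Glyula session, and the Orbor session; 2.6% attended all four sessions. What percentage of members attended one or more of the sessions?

94.5%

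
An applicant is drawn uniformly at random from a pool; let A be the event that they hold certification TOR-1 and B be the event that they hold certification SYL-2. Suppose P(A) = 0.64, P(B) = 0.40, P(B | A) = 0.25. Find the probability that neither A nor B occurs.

0.12

P(A ∩ B) = P(A)·P(B|A) = 0.64 × 0.25 = 0.16
By inclusion–exclusion:
P(A ∪ B) = 0.64 + 0.40 − 0.16 = 0.88
P(none) = 1 − 0.88 = 0.12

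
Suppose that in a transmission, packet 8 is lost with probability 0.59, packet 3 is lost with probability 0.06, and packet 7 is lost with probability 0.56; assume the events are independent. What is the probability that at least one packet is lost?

P(none) = (1 − 0.59) × (1 − 0.06) × (1 − 0.56) = 0.41 × 0.94 × 0.44 = 0.169576
P(at least one) = 1 − 0.169576 = 0.830424

0.830424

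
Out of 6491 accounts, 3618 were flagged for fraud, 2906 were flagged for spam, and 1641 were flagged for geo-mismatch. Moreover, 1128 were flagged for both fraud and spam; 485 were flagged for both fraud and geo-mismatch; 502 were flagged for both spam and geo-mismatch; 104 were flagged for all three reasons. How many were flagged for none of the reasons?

337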